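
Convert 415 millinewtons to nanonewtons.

milli = 10⁻³, nano = 10⁻⁹; factor is 10⁶.
415 × 10⁶ = 415000000

415000000 nanonewtons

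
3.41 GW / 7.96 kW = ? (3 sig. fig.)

428000

(3.41 × 10⁹) / (7.96 × 10³) = 0.4284 × 10⁶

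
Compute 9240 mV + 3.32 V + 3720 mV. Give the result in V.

16.28 V

In V:
  9240 mV = 9240 × 10^-3 V = 9.24
  3.32 V → 3.32
  3720 mV = 3720 × 10^-3 V = 3.72
Sum: 9.24 + 3.32 + 3.72 = 16.28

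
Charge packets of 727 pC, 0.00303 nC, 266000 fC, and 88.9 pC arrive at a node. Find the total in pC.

In pC:
  727 pC → 727
  0.00303 nC = 0.00303 × 10^3 pC = 3.03
  266000 fC = 266000 × 10^-3 pC = 266
  88.9 pC → 88.9
Sum: 727 + 3.03 + 266 + 88.9 = 1084.93

1084.93 pC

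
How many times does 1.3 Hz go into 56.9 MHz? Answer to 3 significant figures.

(56.9e6) / (1.3) = 43.77e6

43800000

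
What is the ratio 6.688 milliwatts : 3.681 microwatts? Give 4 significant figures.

(6.688 × 10^-3) / (3.681 × 10^-6) = 1.8169 × 10^3

1817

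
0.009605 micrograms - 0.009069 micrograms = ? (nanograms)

0.536 nanograms

In nanograms:
  0.009605 micrograms = 0.009605 × 10³ nanograms = 9.605
  0.009069 micrograms = 0.009069 × 10³ nanograms = 9.069
Difference: 9.605 - 9.069 = 0.536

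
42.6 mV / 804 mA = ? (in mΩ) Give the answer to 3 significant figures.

53.0 mΩ

(42.6 × 10^-3) / (804 × 10^-3) = 0.052985 Ω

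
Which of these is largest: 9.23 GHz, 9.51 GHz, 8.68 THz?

8.68 THz

9.23 GHz = 9230000000 Hz
9.51 GHz = 9510000000 Hz
8.68 THz = 8680000000000 Hz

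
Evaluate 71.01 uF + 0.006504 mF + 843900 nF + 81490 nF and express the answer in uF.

In uF:
  71.01 uF → 71.01
  0.006504 mF = 0.006504 × 10³ uF = 6.504
  843900 nF = 843900 × 10⁻³ uF = 843.9
  81490 nF = 81490 × 10⁻³ uF = 81.49
Sum: 71.01 + 6.504 + 843.9 + 81.49 = 1002.904

1002.904 uF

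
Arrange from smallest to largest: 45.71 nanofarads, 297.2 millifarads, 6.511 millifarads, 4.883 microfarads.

45.71 nanofarads = 0.00000004571 farads
297.2 millifarads = 0.2972 farads
6.511 millifarads = 0.006511 farads
4.883 microfarads = 0.000004883 farads

45.71 nanofarads < 4.883 microfarads < 6.511 millifarads < 297.2 millifarads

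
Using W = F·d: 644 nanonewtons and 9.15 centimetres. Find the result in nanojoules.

644e-9 × 9.15e-2 = 5892.6e-11 J

58.926 nanojoules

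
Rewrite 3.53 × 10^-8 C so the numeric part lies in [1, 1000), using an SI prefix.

= 35.3 × 10^-9 C; 10^-9 is nano.

35.3 nC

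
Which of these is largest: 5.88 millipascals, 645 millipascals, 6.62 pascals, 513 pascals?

5.88 millipascals = 0.00588 pascals
645 millipascals = 0.645 pascals
6.62 pascals = 6.62 pascals
513 pascals = 513 pascals

513 pascals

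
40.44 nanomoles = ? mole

nano = 1e-9, (no prefix) = 1e0; factor is 1e-9.
40.44 × 1e-9 = 0.00000004044

0.00000004044 moles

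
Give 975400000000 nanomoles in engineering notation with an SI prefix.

975.4 moles

= 975.4 moles; mantissa already in [1, 1000).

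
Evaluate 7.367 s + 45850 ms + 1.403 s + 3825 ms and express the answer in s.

In s:
  7.367 s → 7.367
  45850 ms = 45850 × 10⁻³ s = 45.85
  1.403 s → 1.403
  3825 ms = 3825 × 10⁻³ s = 3.825
Sum: 7.367 + 45.85 + 1.403 + 3.825 = 58.445

58.445 s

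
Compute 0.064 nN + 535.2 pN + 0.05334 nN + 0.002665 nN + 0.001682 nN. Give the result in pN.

In pN:
  0.064 nN = 0.064 × 10³ pN = 64
  535.2 pN → 535.2
  0.05334 nN = 0.05334 × 10³ pN = 53.34
  0.002665 nN = 0.002665 × 10³ pN = 2.665
  0.001682 nN = 0.001682 × 10³ pN = 1.682
Sum: 64 + 535.2 + 53.34 + 2.665 + 1.682 = 656.887

656.887 pN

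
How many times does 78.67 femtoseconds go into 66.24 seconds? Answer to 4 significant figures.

(66.24) / (78.67 × 10^-15) = 0.842 × 10^15

842000000000000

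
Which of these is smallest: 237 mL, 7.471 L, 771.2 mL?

237 mL

237 mL = 0.237 L
7.471 L = 7.471 L
771.2 mL = 0.7712 L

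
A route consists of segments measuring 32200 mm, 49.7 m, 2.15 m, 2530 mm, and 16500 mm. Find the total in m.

In m:
  32200 mm = 32200e-3 m = 32.2
  49.7 m → 49.7
  2.15 m → 2.15
  2530 mm = 2530e-3 m = 2.53
  16500 mm = 16500e-3 m = 16.5
Sum: 32.2 + 49.7 + 2.15 + 2.53 + 16.5 = 103.08

103.08 m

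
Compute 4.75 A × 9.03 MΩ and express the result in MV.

4.75 × 9.03 × 10^6 = 42.8925 × 10^6 V

42.8925 MV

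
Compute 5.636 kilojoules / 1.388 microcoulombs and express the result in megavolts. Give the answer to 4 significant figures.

(5.636 × 10³) / (1.388 × 10⁻⁶) = 4.06052 × 10⁹ V

4061 megavolts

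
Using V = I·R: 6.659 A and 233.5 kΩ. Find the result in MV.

6.659 × 233.5 × 10³ = 1554.8765 × 10³ V

1.5548765 MV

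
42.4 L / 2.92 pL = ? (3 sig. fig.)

(42.4) / (2.92 × 10^-12) = 14.52 × 10^12

14500000000000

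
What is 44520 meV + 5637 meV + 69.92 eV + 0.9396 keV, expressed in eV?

1059.677 eV

In eV:
  44520 meV = 44520 × 10⁻³ eV = 44.52
  5637 meV = 5637 × 10⁻³ eV = 5.637
  69.92 eV → 69.92
  0.9396 keV = 0.9396 × 10³ eV = 939.6
Sum: 44.52 + 5.637 + 69.92 + 939.6 = 1059.677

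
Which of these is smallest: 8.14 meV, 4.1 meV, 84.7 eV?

8.14 meV = 0.00814 eV
4.1 meV = 0.0041 eV
84.7 eV = 84.7 eV

4.1 meV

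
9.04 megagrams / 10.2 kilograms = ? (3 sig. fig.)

886

(9.04 × 10⁶) / (10.2 × 10³) = 0.8863 × 10³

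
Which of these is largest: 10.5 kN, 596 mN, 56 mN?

10.5 kN = 10500 N
596 mN = 0.596 N
56 mN = 0.056 N

10.5 kN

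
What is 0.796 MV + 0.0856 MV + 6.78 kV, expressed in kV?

In kV:
  0.796 MV = 0.796 × 10^3 kV = 796
  0.0856 MV = 0.0856 × 10^3 kV = 85.6
  6.78 kV → 6.78
Sum: 796 + 85.6 + 6.78 = 888.38

888.38 kV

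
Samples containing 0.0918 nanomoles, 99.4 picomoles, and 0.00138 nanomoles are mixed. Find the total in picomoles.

192.58 picomoles

In picomoles:
  0.0918 nanomoles = 0.0918 × 10^3 picomoles = 91.8
  99.4 picomoles → 99.4
  0.00138 nanomoles = 0.00138 × 10^3 picomoles = 1.38
Sum: 91.8 + 99.4 + 1.38 = 192.58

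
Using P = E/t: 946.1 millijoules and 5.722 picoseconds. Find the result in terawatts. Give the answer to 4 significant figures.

(946.1e-3) / (5.722e-12) = 165.344e9 W

0.1653 terawatts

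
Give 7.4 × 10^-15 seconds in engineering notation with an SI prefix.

= 7.4 × 10^-15 seconds; 10^-15 is femto.

7.4 femtoseconds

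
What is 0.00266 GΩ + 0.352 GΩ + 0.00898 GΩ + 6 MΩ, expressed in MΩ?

In MΩ:
  0.00266 GΩ = 0.00266e3 MΩ = 2.66
  0.352 GΩ = 0.352e3 MΩ = 352
  0.00898 GΩ = 0.00898e3 MΩ = 8.98
  6 MΩ → 6
Sum: 2.66 + 352 + 8.98 + 6 = 369.64

369.64 MΩ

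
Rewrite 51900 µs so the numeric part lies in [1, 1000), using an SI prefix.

= 51.9 × 10^-3 s; 10^-3 is milli.

51.9 ms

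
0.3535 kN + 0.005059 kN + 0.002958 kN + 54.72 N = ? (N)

In N:
  0.3535 kN = 0.3535e3 N = 353.5
  0.005059 kN = 0.005059e3 N = 5.059
  0.002958 kN = 0.002958e3 N = 2.958
  54.72 N → 54.72
Sum: 353.5 + 5.059 + 2.958 + 54.72 = 416.237

416.237 N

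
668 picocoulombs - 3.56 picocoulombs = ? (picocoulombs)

In picocoulombs:
  668 picocoulombs → 668
  3.56 picocoulombs → 3.56
Difference: 668 - 3.56 = 664.44

664.44 picocoulombs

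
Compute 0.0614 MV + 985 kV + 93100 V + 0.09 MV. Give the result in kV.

In kV:
  0.0614 MV = 0.0614e3 kV = 61.4
  985 kV → 985
  93100 V = 93100e-3 kV = 93.1
  0.09 MV = 0.09e3 kV = 90
Sum: 61.4 + 985 + 93.1 + 90 = 1229.5

1229.5 kV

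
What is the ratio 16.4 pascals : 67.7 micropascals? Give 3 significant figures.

(16.4) / (67.7 × 10⁻⁶) = 0.2422 × 10⁶

242000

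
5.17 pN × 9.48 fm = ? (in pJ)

0.0000000000000490116 pJ

5.17 × 10^-12 × 9.48 × 10^-15 = 49.0116 × 10^-27 J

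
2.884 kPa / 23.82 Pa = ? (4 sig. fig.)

121.1

(2.884 × 10³) / (23.82) = 0.12107 × 10³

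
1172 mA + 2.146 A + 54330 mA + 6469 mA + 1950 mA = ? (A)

In A:
  1172 mA = 1172 × 10^-3 A = 1.172
  2.146 A → 2.146
  54330 mA = 54330 × 10^-3 A = 54.33
  6469 mA = 6469 × 10^-3 A = 6.469
  1950 mA = 1950 × 10^-3 A = 1.95
Sum: 1.172 + 2.146 + 54.33 + 6.469 + 1.95 = 66.067

66.067 A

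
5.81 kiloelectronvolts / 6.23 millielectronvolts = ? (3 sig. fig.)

933000

(5.81 × 10³) / (6.23 × 10⁻³) = 0.9326 × 10⁶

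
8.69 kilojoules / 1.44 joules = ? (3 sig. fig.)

6030

(8.69 × 10³) / (1.44) = 6.035 × 10³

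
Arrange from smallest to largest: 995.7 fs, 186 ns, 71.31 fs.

71.31 fs < 995.7 fs < 186 ns

995.7 fs = 0.0000000000009957 s
186 ns = 0.000000186 s
71.31 fs = 0.00000000000007131 s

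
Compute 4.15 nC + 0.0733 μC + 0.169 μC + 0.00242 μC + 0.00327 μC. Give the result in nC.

In nC:
  4.15 nC → 4.15
  0.0733 μC = 0.0733e3 nC = 73.3
  0.169 μC = 0.169e3 nC = 169
  0.00242 μC = 0.00242e3 nC = 2.42
  0.00327 μC = 0.00327e3 nC = 3.27
Sum: 4.15 + 73.3 + 169 + 2.42 + 3.27 = 252.14

252.14 nC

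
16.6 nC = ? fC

nano = 10⁻⁹, femto = 10⁻¹⁵; factor is 10⁶.
16.6 × 10⁶ = 16600000

16600000 fC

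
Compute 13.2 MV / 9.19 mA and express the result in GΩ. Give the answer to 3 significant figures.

1.44 GΩ

(13.2e6) / (9.19e-3) = 1.4363e9 Ω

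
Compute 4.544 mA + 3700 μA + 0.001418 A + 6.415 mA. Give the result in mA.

In mA:
  4.544 mA → 4.544
  3700 μA = 3700e-3 mA = 3.7
  0.001418 A = 0.001418e3 mA = 1.418
  6.415 mA → 6.415
Sum: 4.544 + 3.7 + 1.418 + 6.415 = 16.077

16.077 mA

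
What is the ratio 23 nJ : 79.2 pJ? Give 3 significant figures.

(23 × 10⁻⁹) / (79.2 × 10⁻¹²) = 0.2904 × 10³

290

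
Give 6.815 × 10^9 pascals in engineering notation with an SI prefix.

= 6.815 × 10^9 pascals; 10^9 is giga.

6.815 gigapascals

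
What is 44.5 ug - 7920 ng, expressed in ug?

36.58 ug

In ug:
  44.5 ug → 44.5
  7920 ng = 7920 × 10⁻³ ug = 7.92
Difference: 44.5 - 7.92 = 36.58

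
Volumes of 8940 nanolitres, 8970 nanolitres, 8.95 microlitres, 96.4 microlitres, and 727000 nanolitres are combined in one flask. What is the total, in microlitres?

In microlitres:
  8940 nanolitres = 8940e-3 microlitres = 8.94
  8970 nanolitres = 8970e-3 microlitres = 8.97
  8.95 microlitres → 8.95
  96.4 microlitres → 96.4
  727000 nanolitres = 727000e-3 microlitres = 727
Sum: 8.94 + 8.97 + 8.95 + 96.4 + 727 = 850.26

850.26 microlitres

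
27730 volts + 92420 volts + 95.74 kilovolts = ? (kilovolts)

In kilovolts:
  27730 volts = 27730 × 10⁻³ kilovolts = 27.73
  92420 volts = 92420 × 10⁻³ kilovolts = 92.42
  95.74 kilovolts → 95.74
Sum: 27.73 + 92.42 + 95.74 = 215.89

215.89 kilovolts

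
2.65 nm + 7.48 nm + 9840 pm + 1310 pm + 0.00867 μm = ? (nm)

In nm:
  2.65 nm → 2.65
  7.48 nm → 7.48
  9840 pm = 9840 × 10⁻³ nm = 9.84
  1310 pm = 1310 × 10⁻³ nm = 1.31
  0.00867 μm = 0.00867 × 10³ nm = 8.67
Sum: 2.65 + 7.48 + 9.84 + 1.31 + 8.67 = 29.95

29.95 nm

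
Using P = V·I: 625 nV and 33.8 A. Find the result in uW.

625 × 10⁻⁹ × 33.8 = 21125 × 10⁻⁹ W

21.125 uW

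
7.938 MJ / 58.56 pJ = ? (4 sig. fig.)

(7.938 × 10⁶) / (58.56 × 10⁻¹²) = 0.13555 × 10¹⁸

135600000000000000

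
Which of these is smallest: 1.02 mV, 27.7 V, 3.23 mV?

1.02 mV

1.02 mV = 0.00102 V
27.7 V = 27.7 V
3.23 mV = 0.00323 V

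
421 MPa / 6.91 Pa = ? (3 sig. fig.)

60900000

(421 × 10^6) / (6.91) = 60.93 × 10^6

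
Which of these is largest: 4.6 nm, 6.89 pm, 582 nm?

4.6 nm = 0.0000000046 m
6.89 pm = 0.00000000000689 m
582 nm = 0.000000582 m

582 nm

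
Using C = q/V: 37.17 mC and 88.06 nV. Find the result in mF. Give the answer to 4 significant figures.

(37.17 × 10⁻³) / (88.06 × 10⁻⁹) = 0.422099 × 10⁶ F

422100000 mF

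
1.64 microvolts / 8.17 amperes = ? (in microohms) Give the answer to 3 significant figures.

(1.64e-6) / (8.17) = 0.20073e-6 Ω

0.201 microohms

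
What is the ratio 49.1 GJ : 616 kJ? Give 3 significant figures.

(49.1 × 10⁹) / (616 × 10³) = 0.07971 × 10⁶

79700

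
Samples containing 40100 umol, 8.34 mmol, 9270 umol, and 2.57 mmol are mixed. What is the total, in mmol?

In mmol:
  40100 umol = 40100e-3 mmol = 40.1
  8.34 mmol → 8.34
  9270 umol = 9270e-3 mmol = 9.27
  2.57 mmol → 2.57
Sum: 40.1 + 8.34 + 9.27 + 2.57 = 60.28

60.28 mmol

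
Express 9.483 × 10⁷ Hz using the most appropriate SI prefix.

94.83 MHz

= 94.83 × 10⁶ Hz; 10⁶ is mega.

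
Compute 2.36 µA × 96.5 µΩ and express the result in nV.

2.36 × 10^-6 × 96.5 × 10^-6 = 227.74 × 10^-12 V

0.22774 nV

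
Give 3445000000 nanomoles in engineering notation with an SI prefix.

3.445 moles

= 3.445 moles; mantissa already in [1, 1000).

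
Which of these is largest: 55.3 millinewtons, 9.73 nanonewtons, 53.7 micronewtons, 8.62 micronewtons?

55.3 millinewtons = 0.0553 newtons
9.73 nanonewtons = 0.00000000973 newtons
53.7 micronewtons = 0.0000537 newtons
8.62 micronewtons = 0.00000862 newtons

55.3 millinewtons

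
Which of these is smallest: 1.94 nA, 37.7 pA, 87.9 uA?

1.94 nA = 0.00000000194 A
37.7 pA = 0.0000000000377 A
87.9 uA = 0.0000879 A

37.7 pA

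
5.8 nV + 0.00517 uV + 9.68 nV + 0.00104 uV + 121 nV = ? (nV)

142.69 nV

In nV:
  5.8 nV → 5.8
  0.00517 uV = 0.00517e3 nV = 5.17
  9.68 nV → 9.68
  0.00104 uV = 0.00104e3 nV = 1.04
  121 nV → 121
Sum: 5.8 + 5.17 + 9.68 + 1.04 + 121 = 142.69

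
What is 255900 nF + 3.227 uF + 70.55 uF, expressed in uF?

329.677 uF

In uF:
  255900 nF = 255900e-3 uF = 255.9
  3.227 uF → 3.227
  70.55 uF → 70.55
Sum: 255.9 + 3.227 + 70.55 = 329.677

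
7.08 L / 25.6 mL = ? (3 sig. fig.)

277

(7.08) / (25.6 × 10⁻³) = 0.2766 × 10³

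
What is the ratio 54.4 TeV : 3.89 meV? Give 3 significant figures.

14000000000000000

(54.4 × 10^12) / (3.89 × 10^-3) = 13.98 × 10^15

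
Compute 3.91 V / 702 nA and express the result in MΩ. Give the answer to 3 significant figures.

5.57 MΩ

(3.91) / (702e-9) = 0.0055698e9 Ω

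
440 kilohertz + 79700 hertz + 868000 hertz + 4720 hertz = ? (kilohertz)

1392.42 kilohertz

In kilohertz:
  440 kilohertz → 440
  79700 hertz = 79700e-3 kilohertz = 79.7
  868000 hertz = 868000e-3 kilohertz = 868
  4720 hertz = 4720e-3 kilohertz = 4.72
Sum: 440 + 79.7 + 868 + 4.72 = 1392.42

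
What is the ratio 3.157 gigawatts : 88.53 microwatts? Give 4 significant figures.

35660000000000

(3.157 × 10^9) / (88.53 × 10^-6) = 0.03566 × 10^15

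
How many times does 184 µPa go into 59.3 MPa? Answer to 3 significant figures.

322000000000

(59.3 × 10^6) / (184 × 10^-6) = 0.3223 × 10^12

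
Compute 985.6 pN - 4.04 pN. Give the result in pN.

In pN:
  985.6 pN → 985.6
  4.04 pN → 4.04
Difference: 985.6 - 4.04 = 981.56

981.56 pN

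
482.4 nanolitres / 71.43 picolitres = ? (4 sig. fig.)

(482.4 × 10⁻⁹) / (71.43 × 10⁻¹²) = 6.7535 × 10³

6753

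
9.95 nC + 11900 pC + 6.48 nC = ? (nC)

28.33 nC

In nC:
  9.95 nC → 9.95
  11900 pC = 11900 × 10^-3 nC = 11.9
  6.48 nC → 6.48
Sum: 9.95 + 11.9 + 6.48 = 28.33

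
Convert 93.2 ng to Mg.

nano = 10⁻⁹, mega = 10⁶; factor is 10⁻¹⁵.
93.2 × 10⁻¹⁵ = 0.0000000000000932

0.0000000000000932 Mg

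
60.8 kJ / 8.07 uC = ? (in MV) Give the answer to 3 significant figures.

7530 MV

(60.8 × 10³) / (8.07 × 10⁻⁶) = 7.5341 × 10⁹ V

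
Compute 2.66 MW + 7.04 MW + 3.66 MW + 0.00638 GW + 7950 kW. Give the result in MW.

In MW:
  2.66 MW → 2.66
  7.04 MW → 7.04
  3.66 MW → 3.66
  0.00638 GW = 0.00638 × 10^3 MW = 6.38
  7950 kW = 7950 × 10^-3 MW = 7.95
Sum: 2.66 + 7.04 + 3.66 + 6.38 + 7.95 = 27.69

27.69 MW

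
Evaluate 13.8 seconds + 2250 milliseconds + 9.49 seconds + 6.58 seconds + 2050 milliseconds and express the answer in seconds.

34.17 seconds

In seconds:
  13.8 seconds → 13.8
  2250 milliseconds = 2250 × 10⁻³ seconds = 2.25
  9.49 seconds → 9.49
  6.58 seconds → 6.58
  2050 milliseconds = 2050 × 10⁻³ seconds = 2.05
Sum: 13.8 + 2.25 + 9.49 + 6.58 + 2.05 = 34.17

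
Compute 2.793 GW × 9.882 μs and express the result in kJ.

27.600426 kJ

2.793e9 × 9.882e-6 = 27.600426e3 J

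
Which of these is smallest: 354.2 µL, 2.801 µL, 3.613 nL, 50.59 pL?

354.2 µL = 0.0003542 L
2.801 µL = 0.000002801 L
3.613 nL = 0.000000003613 L
50.59 pL = 0.00000000005059 L

50.59 pL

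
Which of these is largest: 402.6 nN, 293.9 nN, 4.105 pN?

402.6 nN = 0.0000004026 N
293.9 nN = 0.0000002939 N
4.105 pN = 0.000000000004105 N

402.6 nN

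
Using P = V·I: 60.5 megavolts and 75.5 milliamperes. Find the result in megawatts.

60.5 × 10⁶ × 75.5 × 10⁻³ = 4567.75 × 10³ W

4.56775 megawatts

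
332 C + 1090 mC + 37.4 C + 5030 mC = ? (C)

375.52 C

In C:
  332 C → 332
  1090 mC = 1090e-3 C = 1.09
  37.4 C → 37.4
  5030 mC = 5030e-3 C = 5.03
Sum: 332 + 1.09 + 37.4 + 5.03 = 375.52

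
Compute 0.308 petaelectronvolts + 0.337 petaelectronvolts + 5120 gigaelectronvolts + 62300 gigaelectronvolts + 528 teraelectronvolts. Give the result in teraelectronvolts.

In teraelectronvolts:
  0.308 petaelectronvolts = 0.308 × 10^3 teraelectronvolts = 308
  0.337 petaelectronvolts = 0.337 × 10^3 teraelectronvolts = 337
  5120 gigaelectronvolts = 5120 × 10^-3 teraelectronvolts = 5.12
  62300 gigaelectronvolts = 62300 × 10^-3 teraelectronvolts = 62.3
  528 teraelectronvolts → 528
Sum: 308 + 337 + 5.12 + 62.3 + 528 = 1240.42

1240.42 teraelectronvolts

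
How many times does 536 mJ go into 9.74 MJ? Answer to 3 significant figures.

(9.74 × 10^6) / (536 × 10^-3) = 0.01817 × 10^9

18200000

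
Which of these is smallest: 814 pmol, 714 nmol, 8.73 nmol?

814 pmol = 0.000000000814 mol
714 nmol = 0.000000714 mol
8.73 nmol = 0.00000000873 mol

814 pmol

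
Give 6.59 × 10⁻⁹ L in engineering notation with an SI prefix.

= 6.59 × 10⁻⁹ L; 10⁻⁹ is nano.

6.59 nL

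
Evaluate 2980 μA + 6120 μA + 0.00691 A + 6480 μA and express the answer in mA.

In mA:
  2980 μA = 2980e-3 mA = 2.98
  6120 μA = 6120e-3 mA = 6.12
  0.00691 A = 0.00691e3 mA = 6.91
  6480 μA = 6480e-3 mA = 6.48
Sum: 2.98 + 6.12 + 6.91 + 6.48 = 22.49

22.49 mA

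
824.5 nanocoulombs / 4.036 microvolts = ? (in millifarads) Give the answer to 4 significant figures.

(824.5e-9) / (4.036e-6) = 204.286e-3 F

204.3 millifarads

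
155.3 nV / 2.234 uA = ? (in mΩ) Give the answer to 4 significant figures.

(155.3e-9) / (2.234e-6) = 69.5166e-3 Ω

69.52 mΩ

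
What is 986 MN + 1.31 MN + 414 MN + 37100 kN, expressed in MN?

In MN:
  986 MN → 986
  1.31 MN → 1.31
  414 MN → 414
  37100 kN = 37100 × 10^-3 MN = 37.1
Sum: 986 + 1.31 + 414 + 37.1 = 1438.41

1438.41 MN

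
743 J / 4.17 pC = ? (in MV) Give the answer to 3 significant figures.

(743) / (4.17 × 10⁻¹²) = 178.18 × 10¹² V

178000000 MV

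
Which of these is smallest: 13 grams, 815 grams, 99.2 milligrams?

13 grams = 13 grams
815 grams = 815 grams
99.2 milligrams = 0.0992 grams

99.2 milligrams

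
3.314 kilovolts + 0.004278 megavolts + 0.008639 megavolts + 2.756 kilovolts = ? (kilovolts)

18.987 kilovolts

In kilovolts:
  3.314 kilovolts → 3.314
  0.004278 megavolts = 0.004278 × 10^3 kilovolts = 4.278
  0.008639 megavolts = 0.008639 × 10^3 kilovolts = 8.639
  2.756 kilovolts → 2.756
Sum: 3.314 + 4.278 + 8.639 + 2.756 = 18.987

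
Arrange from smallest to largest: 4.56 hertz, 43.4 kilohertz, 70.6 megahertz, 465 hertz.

4.56 hertz = 4.56 hertz
43.4 kilohertz = 43400 hertz
70.6 megahertz = 70600000 hertz
465 hertz = 465 hertz

4.56 hertz < 465 hertz < 43.4 kilohertz < 70.6 megahertz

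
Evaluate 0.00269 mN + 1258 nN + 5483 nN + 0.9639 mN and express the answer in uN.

In uN:
  0.00269 mN = 0.00269e3 uN = 2.69
  1258 nN = 1258e-3 uN = 1.258
  5483 nN = 5483e-3 uN = 5.483
  0.9639 mN = 0.9639e3 uN = 963.9
Sum: 2.69 + 1.258 + 5.483 + 963.9 = 973.331

973.331 uN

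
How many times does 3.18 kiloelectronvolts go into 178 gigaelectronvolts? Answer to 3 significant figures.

56000000

(178 × 10^9) / (3.18 × 10^3) = 55.97 × 10^6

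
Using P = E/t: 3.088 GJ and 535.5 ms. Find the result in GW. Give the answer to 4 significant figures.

(3.088 × 10⁹) / (535.5 × 10⁻³) = 0.00576657 × 10¹² W

5.767 GW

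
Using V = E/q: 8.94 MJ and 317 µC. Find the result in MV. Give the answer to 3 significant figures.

(8.94 × 10^6) / (317 × 10^-6) = 0.028202 × 10^12 V

28200 MV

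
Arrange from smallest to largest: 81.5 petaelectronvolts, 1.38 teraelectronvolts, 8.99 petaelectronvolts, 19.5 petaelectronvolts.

1.38 teraelectronvolts < 8.99 petaelectronvolts < 19.5 petaelectronvolts < 81.5 petaelectronvolts

81.5 petaelectronvolts = 81500000000000000 electronvolts
1.38 teraelectronvolts = 1380000000000 electronvolts
8.99 petaelectronvolts = 8990000000000000 electronvolts
19.5 petaelectronvolts = 19500000000000000 electronvolts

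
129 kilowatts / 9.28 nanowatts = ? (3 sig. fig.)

13900000000000

(129e3) / (9.28e-9) = 13.9e12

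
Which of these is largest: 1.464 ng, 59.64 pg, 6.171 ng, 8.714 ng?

1.464 ng = 0.000000001464 g
59.64 pg = 0.00000000005964 g
6.171 ng = 0.000000006171 g
8.714 ng = 0.000000008714 g

8.714 ng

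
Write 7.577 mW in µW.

milli = 10⁻³, micro = 10⁻⁶; factor is 10³.
7.577 × 10³ = 7577

7577 µW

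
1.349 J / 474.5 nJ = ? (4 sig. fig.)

2843000

(1.349) / (474.5 × 10⁻⁹) = 0.002843 × 10⁹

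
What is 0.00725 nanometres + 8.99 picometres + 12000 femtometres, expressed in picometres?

28.24 picometres

In picometres:
  0.00725 nanometres = 0.00725e3 picometres = 7.25
  8.99 picometres → 8.99
  12000 femtometres = 12000e-3 picometres = 12
Sum: 7.25 + 8.99 + 12 = 28.24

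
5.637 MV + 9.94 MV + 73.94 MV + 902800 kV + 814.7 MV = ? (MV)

In MV:
  5.637 MV → 5.637
  9.94 MV → 9.94
  73.94 MV → 73.94
  902800 kV = 902800 × 10^-3 MV = 902.8
  814.7 MV → 814.7
Sum: 5.637 + 9.94 + 73.94 + 902.8 + 814.7 = 1807.017

1807.017 MV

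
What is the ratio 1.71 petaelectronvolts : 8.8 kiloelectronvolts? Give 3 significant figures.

(1.71 × 10¹⁵) / (8.8 × 10³) = 0.1943 × 10¹²

194000000000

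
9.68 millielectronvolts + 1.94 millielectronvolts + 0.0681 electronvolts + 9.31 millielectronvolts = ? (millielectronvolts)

89.03 millielectronvolts

In millielectronvolts:
  9.68 millielectronvolts → 9.68
  1.94 millielectronvolts → 1.94
  0.0681 electronvolts = 0.0681 × 10^3 millielectronvolts = 68.1
  9.31 millielectronvolts → 9.31
Sum: 9.68 + 1.94 + 68.1 + 9.31 = 89.03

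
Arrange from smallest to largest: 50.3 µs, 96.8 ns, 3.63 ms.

50.3 µs = 0.0000503 s
96.8 ns = 0.0000000968 s
3.63 ms = 0.00363 s

96.8 ns < 50.3 µs < 3.63 ms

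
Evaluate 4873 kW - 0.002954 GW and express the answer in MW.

In MW:
  4873 kW = 4873 × 10⁻³ MW = 4.873
  0.002954 GW = 0.002954 × 10³ MW = 2.954
Difference: 4.873 - 2.954 = 1.919

1.919 MW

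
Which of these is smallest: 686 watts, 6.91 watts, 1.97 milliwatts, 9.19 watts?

1.97 milliwatts

686 watts = 686 watts
6.91 watts = 6.91 watts
1.97 milliwatts = 0.00197 watts
9.19 watts = 9.19 watts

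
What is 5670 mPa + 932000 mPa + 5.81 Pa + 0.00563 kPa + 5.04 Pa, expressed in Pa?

In Pa:
  5670 mPa = 5670 × 10⁻³ Pa = 5.67
  932000 mPa = 932000 × 10⁻³ Pa = 932
  5.81 Pa → 5.81
  0.00563 kPa = 0.00563 × 10³ Pa = 5.63
  5.04 Pa → 5.04
Sum: 5.67 + 932 + 5.81 + 5.63 + 5.04 = 954.15

954.15 Pa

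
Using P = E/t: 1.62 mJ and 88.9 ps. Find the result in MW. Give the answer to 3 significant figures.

18.2 MW

(1.62e-3) / (88.9e-12) = 0.018223e9 W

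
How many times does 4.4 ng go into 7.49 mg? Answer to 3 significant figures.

(7.49 × 10^-3) / (4.4 × 10^-9) = 1.702 × 10^6

1700000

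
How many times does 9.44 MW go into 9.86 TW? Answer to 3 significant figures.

(9.86e12) / (9.44e6) = 1.044e6

1040000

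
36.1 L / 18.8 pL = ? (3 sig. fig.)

(36.1) / (18.8e-12) = 1.92e12

1920000000000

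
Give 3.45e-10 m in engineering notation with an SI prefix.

= 345e-12 m; 1e-12 is pico.

345 pm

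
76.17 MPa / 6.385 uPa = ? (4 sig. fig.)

(76.17e6) / (6.385e-6) = 11.93e12

11930000000000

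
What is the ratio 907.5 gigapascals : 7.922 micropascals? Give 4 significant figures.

(907.5 × 10⁹) / (7.922 × 10⁻⁶) = 114.55 × 10¹⁵

114600000000000000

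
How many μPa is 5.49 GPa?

5490000000000000 μPa

giga = 1e9, micro = 1e-6; factor is 1e15.
5.49 × 1e15 = 5490000000000000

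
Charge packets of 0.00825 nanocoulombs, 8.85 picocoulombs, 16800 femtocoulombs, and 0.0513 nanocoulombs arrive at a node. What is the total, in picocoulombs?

In picocoulombs:
  0.00825 nanocoulombs = 0.00825 × 10^3 picocoulombs = 8.25
  8.85 picocoulombs → 8.85
  16800 femtocoulombs = 16800 × 10^-3 picocoulombs = 16.8
  0.0513 nanocoulombs = 0.0513 × 10^3 picocoulombs = 51.3
Sum: 8.25 + 8.85 + 16.8 + 51.3 = 85.2

85.2 picocoulombs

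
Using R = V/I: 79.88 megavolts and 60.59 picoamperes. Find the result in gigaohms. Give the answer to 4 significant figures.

1318000000 gigaohms

(79.88 × 10⁶) / (60.59 × 10⁻¹²) = 1.31837 × 10¹⁸ Ω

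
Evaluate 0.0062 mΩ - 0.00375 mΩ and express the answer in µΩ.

In µΩ:
  0.0062 mΩ = 0.0062e3 µΩ = 6.2
  0.00375 mΩ = 0.00375e3 µΩ = 3.75
Difference: 6.2 - 3.75 = 2.45

2.45 µΩ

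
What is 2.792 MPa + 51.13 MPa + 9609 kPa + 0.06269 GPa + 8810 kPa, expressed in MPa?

135.031 MPa

In MPa:
  2.792 MPa → 2.792
  51.13 MPa → 51.13
  9609 kPa = 9609e-3 MPa = 9.609
  0.06269 GPa = 0.06269e3 MPa = 62.69
  8810 kPa = 8810e-3 MPa = 8.81
Sum: 2.792 + 51.13 + 9.609 + 62.69 + 8.81 = 135.031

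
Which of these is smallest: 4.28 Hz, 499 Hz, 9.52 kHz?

4.28 Hz

4.28 Hz = 4.28 Hz
499 Hz = 499 Hz
9.52 kHz = 9520 Hz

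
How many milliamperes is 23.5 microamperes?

0.0235 milliamperes

micro = 10⁻⁶, milli = 10⁻³; factor is 10⁻³.
23.5 × 10⁻³ = 0.0235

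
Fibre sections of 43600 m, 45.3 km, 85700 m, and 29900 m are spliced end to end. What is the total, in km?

204.5 km

In km:
  43600 m = 43600e-3 km = 43.6
  45.3 km → 45.3
  85700 m = 85700e-3 km = 85.7
  29900 m = 29900e-3 km = 29.9
Sum: 43.6 + 45.3 + 85.7 + 29.9 = 204.5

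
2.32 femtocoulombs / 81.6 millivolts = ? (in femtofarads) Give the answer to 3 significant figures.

28.4 femtofarads

(2.32 × 10⁻¹⁵) / (81.6 × 10⁻³) = 0.028431 × 10⁻¹² F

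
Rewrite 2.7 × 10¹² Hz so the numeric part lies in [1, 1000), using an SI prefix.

2.7 THz

= 2.7 × 10¹² Hz; 10¹² is tera.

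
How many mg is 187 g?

(no prefix) = 10⁰, milli = 10⁻³; factor is 10³.
187 × 10³ = 187000

187000 mg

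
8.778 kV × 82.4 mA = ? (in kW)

0.7233072 kW

8.778 × 10³ × 82.4 × 10⁻³ = 723.3072 W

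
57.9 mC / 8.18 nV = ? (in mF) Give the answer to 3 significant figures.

7080000000 mF

(57.9 × 10^-3) / (8.18 × 10^-9) = 7.0782 × 10^6 F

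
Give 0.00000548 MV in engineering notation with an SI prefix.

5.48 V

= 5.48 V; mantissa already in [1, 1000).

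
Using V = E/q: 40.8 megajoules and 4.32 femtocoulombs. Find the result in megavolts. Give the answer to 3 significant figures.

(40.8 × 10⁶) / (4.32 × 10⁻¹⁵) = 9.4444 × 10²¹ V

9440000000000000 megavolts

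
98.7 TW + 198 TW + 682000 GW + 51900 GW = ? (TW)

1030.6 TW

In TW:
  98.7 TW → 98.7
  198 TW → 198
  682000 GW = 682000 × 10⁻³ TW = 682
  51900 GW = 51900 × 10⁻³ TW = 51.9
Sum: 98.7 + 198 + 682 + 51.9 = 1030.6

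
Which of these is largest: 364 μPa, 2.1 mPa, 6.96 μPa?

2.1 mPa

364 μPa = 0.000364 Pa
2.1 mPa = 0.0021 Pa
6.96 μPa = 0.00000696 Pa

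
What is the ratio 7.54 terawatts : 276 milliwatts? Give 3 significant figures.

27300000000000

(7.54 × 10^12) / (276 × 10^-3) = 0.02732 × 10^15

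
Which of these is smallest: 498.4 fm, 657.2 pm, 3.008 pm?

498.4 fm = 0.0000000000004984 m
657.2 pm = 0.0000000006572 m
3.008 pm = 0.000000000003008 m

498.4 fm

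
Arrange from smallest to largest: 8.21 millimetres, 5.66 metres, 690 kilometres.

8.21 millimetres < 5.66 metres < 690 kilometres

8.21 millimetres = 0.00821 metres
5.66 metres = 5.66 metres
690 kilometres = 690000 metres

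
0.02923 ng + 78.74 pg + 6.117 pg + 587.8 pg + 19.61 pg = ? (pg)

721.497 pg

In pg:
  0.02923 ng = 0.02923 × 10^3 pg = 29.23
  78.74 pg → 78.74
  6.117 pg → 6.117
  587.8 pg → 587.8
  19.61 pg → 19.61
Sum: 29.23 + 78.74 + 6.117 + 587.8 + 19.61 = 721.497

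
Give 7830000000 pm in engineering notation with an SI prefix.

7.83 mm

= 7.83 × 10⁻³ m; 10⁻³ is milli.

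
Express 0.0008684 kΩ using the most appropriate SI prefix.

= 868.4e-3 Ω; 1e-3 is milli.

868.4 mΩ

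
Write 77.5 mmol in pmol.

77500000000 pmol

milli = 1e-3, pico = 1e-12; factor is 1e9.
77.5 × 1e9 = 77500000000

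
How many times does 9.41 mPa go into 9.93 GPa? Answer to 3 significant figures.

1060000000000

(9.93 × 10⁹) / (9.41 × 10⁻³) = 1.055 × 10¹²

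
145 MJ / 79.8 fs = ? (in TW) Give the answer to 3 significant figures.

(145e6) / (79.8e-15) = 1.817e21 W

1820000000 TW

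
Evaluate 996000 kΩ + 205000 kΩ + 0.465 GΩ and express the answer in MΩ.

In MΩ:
  996000 kΩ = 996000e-3 MΩ = 996
  205000 kΩ = 205000e-3 MΩ = 205
  0.465 GΩ = 0.465e3 MΩ = 465
Sum: 996 + 205 + 465 = 1666

1666 MΩ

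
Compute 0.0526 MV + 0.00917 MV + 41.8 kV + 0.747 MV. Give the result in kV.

In kV:
  0.0526 MV = 0.0526e3 kV = 52.6
  0.00917 MV = 0.00917e3 kV = 9.17
  41.8 kV → 41.8
  0.747 MV = 0.747e3 kV = 747
Sum: 52.6 + 9.17 + 41.8 + 747 = 850.57

850.57 kV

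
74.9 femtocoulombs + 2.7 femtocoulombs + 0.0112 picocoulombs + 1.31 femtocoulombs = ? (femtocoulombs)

90.11 femtocoulombs

In femtocoulombs:
  74.9 femtocoulombs → 74.9
  2.7 femtocoulombs → 2.7
  0.0112 picocoulombs = 0.0112e3 femtocoulombs = 11.2
  1.31 femtocoulombs → 1.31
Sum: 74.9 + 2.7 + 11.2 + 1.31 = 90.11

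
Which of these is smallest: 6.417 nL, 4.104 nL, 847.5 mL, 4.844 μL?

4.104 nL

6.417 nL = 0.000000006417 L
4.104 nL = 0.000000004104 L
847.5 mL = 0.8475 L
4.844 μL = 0.000004844 L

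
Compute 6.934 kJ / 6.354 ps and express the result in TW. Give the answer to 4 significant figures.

1091 TW

(6.934 × 10³) / (6.354 × 10⁻¹²) = 1.09128 × 10¹⁵ W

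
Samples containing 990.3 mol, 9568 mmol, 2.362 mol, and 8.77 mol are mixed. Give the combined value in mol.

In mol:
  990.3 mol → 990.3
  9568 mmol = 9568 × 10^-3 mol = 9.568
  2.362 mol → 2.362
  8.77 mol → 8.77
Sum: 990.3 + 9.568 + 2.362 + 8.77 = 1011

1011 mol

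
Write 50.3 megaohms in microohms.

50300000000000 microohms

mega = 1e6, micro = 1e-6; factor is 1e12.
50.3 × 1e12 = 50300000000000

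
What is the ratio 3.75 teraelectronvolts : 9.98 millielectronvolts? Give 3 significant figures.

376000000000000

(3.75 × 10^12) / (9.98 × 10^-3) = 0.3758 × 10^15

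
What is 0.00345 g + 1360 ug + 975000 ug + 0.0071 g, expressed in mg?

In mg:
  0.00345 g = 0.00345 × 10³ mg = 3.45
  1360 ug = 1360 × 10⁻³ mg = 1.36
  975000 ug = 975000 × 10⁻³ mg = 975
  0.0071 g = 0.0071 × 10³ mg = 7.1
Sum: 3.45 + 1.36 + 975 + 7.1 = 986.91

986.91 mg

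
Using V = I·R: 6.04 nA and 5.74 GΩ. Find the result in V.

6.04 × 10⁻⁹ × 5.74 × 10⁹ = 34.6696 V

34.6696 V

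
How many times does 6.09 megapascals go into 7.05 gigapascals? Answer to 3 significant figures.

(7.05e9) / (6.09e6) = 1.158e3

1160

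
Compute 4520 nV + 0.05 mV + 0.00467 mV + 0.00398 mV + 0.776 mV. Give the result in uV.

In uV:
  4520 nV = 4520 × 10⁻³ uV = 4.52
  0.05 mV = 0.05 × 10³ uV = 50
  0.00467 mV = 0.00467 × 10³ uV = 4.67
  0.00398 mV = 0.00398 × 10³ uV = 3.98
  0.776 mV = 0.776 × 10³ uV = 776
Sum: 4.52 + 50 + 4.67 + 3.98 + 776 = 839.17

839.17 uV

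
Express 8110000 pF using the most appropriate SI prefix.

= 8.11e-6 F; 1e-6 is micro.

8.11 μF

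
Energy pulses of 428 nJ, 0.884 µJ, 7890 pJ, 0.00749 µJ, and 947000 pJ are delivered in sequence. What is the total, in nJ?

In nJ:
  428 nJ → 428
  0.884 µJ = 0.884e3 nJ = 884
  7890 pJ = 7890e-3 nJ = 7.89
  0.00749 µJ = 0.00749e3 nJ = 7.49
  947000 pJ = 947000e-3 nJ = 947
Sum: 428 + 884 + 7.89 + 7.49 + 947 = 2274.38

2274.38 nJ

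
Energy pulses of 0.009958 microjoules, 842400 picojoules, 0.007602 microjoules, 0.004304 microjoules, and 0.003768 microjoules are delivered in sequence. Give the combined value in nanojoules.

In nanojoules:
  0.009958 microjoules = 0.009958e3 nanojoules = 9.958
  842400 picojoules = 842400e-3 nanojoules = 842.4
  0.007602 microjoules = 0.007602e3 nanojoules = 7.602
  0.004304 microjoules = 0.004304e3 nanojoules = 4.304
  0.003768 microjoules = 0.003768e3 nanojoules = 3.768
Sum: 9.958 + 842.4 + 7.602 + 4.304 + 3.768 = 868.032

868.032 nanojoules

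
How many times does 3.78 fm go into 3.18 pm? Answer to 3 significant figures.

841

(3.18 × 10⁻¹²) / (3.78 × 10⁻¹⁵) = 0.8413 × 10³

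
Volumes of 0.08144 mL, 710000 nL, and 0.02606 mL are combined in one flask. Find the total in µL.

In µL:
  0.08144 mL = 0.08144 × 10^3 µL = 81.44
  710000 nL = 710000 × 10^-3 µL = 710
  0.02606 mL = 0.02606 × 10^3 µL = 26.06
Sum: 81.44 + 710 + 26.06 = 817.5

817.5 µL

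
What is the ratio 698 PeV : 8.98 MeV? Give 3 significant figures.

77700000000

(698 × 10^15) / (8.98 × 10^6) = 77.73 × 10^9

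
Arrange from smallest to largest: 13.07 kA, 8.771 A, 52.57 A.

13.07 kA = 13070 A
8.771 A = 8.771 A
52.57 A = 52.57 A

8.771 A < 52.57 A < 13.07 kA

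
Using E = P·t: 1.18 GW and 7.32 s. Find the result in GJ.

8.6376 GJ

1.18 × 10^9 × 7.32 = 8.6376 × 10^9 J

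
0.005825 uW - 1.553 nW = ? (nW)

In nW:
  0.005825 uW = 0.005825e3 nW = 5.825
  1.553 nW → 1.553
Difference: 5.825 - 1.553 = 4.272

4.272 nW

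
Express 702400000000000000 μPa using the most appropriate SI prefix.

702.4 GPa

= 702.4 × 10⁹ Pa; 10⁹ is giga.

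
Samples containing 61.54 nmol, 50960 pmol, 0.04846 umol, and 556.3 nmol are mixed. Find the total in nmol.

In nmol:
  61.54 nmol → 61.54
  50960 pmol = 50960 × 10⁻³ nmol = 50.96
  0.04846 umol = 0.04846 × 10³ nmol = 48.46
  556.3 nmol → 556.3
Sum: 61.54 + 50.96 + 48.46 + 556.3 = 717.26

717.26 nmol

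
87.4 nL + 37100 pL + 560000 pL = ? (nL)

In nL:
  87.4 nL → 87.4
  37100 pL = 37100 × 10^-3 nL = 37.1
  560000 pL = 560000 × 10^-3 nL = 560
Sum: 87.4 + 37.1 + 560 = 684.5

684.5 nL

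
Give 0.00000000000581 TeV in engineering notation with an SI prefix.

5.81 eV

= 5.81 eV; mantissa already in [1, 1000).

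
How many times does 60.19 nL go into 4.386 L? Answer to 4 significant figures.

72870000

(4.386) / (60.19e-9) = 0.072869e9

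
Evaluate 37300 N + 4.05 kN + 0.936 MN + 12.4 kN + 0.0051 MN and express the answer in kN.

994.85 kN

In kN:
  37300 N = 37300e-3 kN = 37.3
  4.05 kN → 4.05
  0.936 MN = 0.936e3 kN = 936
  12.4 kN → 12.4
  0.0051 MN = 0.0051e3 kN = 5.1
Sum: 37.3 + 4.05 + 936 + 12.4 + 5.1 = 994.85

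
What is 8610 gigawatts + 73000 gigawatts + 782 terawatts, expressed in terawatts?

In terawatts:
  8610 gigawatts = 8610 × 10⁻³ terawatts = 8.61
  73000 gigawatts = 73000 × 10⁻³ terawatts = 73
  782 terawatts → 782
Sum: 8.61 + 73 + 782 = 863.61

863.61 terawatts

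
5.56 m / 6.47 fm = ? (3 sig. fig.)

859000000000000

(5.56) / (6.47 × 10⁻¹⁵) = 0.8594 × 10¹⁵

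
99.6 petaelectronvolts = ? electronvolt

99600000000000000 electronvolts

peta = 10^15, (no prefix) = 10^0; factor is 10^15.
99.6 × 10^15 = 99600000000000000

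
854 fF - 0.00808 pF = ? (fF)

In fF:
  854 fF → 854
  0.00808 pF = 0.00808 × 10³ fF = 8.08
Difference: 854 - 8.08 = 845.92

845.92 fF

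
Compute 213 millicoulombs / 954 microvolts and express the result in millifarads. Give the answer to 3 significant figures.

(213 × 10⁻³) / (954 × 10⁻⁶) = 0.22327 × 10³ F

223000 millifarads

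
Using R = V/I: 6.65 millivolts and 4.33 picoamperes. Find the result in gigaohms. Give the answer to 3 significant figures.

(6.65 × 10^-3) / (4.33 × 10^-12) = 1.5358 × 10^9 Ω

1.54 gigaohms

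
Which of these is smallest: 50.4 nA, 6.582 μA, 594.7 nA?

50.4 nA

50.4 nA = 0.0000000504 A
6.582 μA = 0.000006582 A
594.7 nA = 0.0000005947 A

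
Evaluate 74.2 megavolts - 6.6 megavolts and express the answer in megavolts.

In megavolts:
  74.2 megavolts → 74.2
  6.6 megavolts → 6.6
Difference: 74.2 - 6.6 = 67.6

67.6 megavolts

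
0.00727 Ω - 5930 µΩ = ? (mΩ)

1.34 mΩ

In mΩ:
  0.00727 Ω = 0.00727 × 10³ mΩ = 7.27
  5930 µΩ = 5930 × 10⁻³ mΩ = 5.93
Difference: 7.27 - 5.93 = 1.34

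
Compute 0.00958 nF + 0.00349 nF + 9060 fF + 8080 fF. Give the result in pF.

In pF:
  0.00958 nF = 0.00958e3 pF = 9.58
  0.00349 nF = 0.00349e3 pF = 3.49
  9060 fF = 9060e-3 pF = 9.06
  8080 fF = 8080e-3 pF = 8.08
Sum: 9.58 + 3.49 + 9.06 + 8.08 = 30.21

30.21 pF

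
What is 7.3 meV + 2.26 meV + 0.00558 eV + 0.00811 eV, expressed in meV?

23.25 meV

In meV:
  7.3 meV → 7.3
  2.26 meV → 2.26
  0.00558 eV = 0.00558 × 10^3 meV = 5.58
  0.00811 eV = 0.00811 × 10^3 meV = 8.11
Sum: 7.3 + 2.26 + 5.58 + 8.11 = 23.25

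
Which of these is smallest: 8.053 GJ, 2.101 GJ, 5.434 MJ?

5.434 MJ

8.053 GJ = 8053000000 J
2.101 GJ = 2101000000 J
5.434 MJ = 5434000 J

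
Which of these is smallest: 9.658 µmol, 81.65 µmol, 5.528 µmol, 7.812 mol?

9.658 µmol = 0.000009658 mol
81.65 µmol = 0.00008165 mol
5.528 µmol = 0.000005528 mol
7.812 mol = 7.812 mol

5.528 µmol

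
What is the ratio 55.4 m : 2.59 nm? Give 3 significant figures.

21400000000

(55.4) / (2.59 × 10^-9) = 21.39 × 10^9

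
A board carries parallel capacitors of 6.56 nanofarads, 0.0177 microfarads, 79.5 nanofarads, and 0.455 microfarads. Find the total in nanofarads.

558.76 nanofarads

In nanofarads:
  6.56 nanofarads → 6.56
  0.0177 microfarads = 0.0177 × 10³ nanofarads = 17.7
  79.5 nanofarads → 79.5
  0.455 microfarads = 0.455 × 10³ nanofarads = 455
Sum: 6.56 + 17.7 + 79.5 + 455 = 558.76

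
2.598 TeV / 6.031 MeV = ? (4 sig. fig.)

430800

(2.598e12) / (6.031e6) = 0.43077e6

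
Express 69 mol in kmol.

(no prefix) = 10⁰, kilo = 10³; factor is 10⁻³.
69 × 10⁻³ = 0.069

0.069 kmol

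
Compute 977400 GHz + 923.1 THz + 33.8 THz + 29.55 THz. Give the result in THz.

1963.85 THz

In THz:
  977400 GHz = 977400 × 10^-3 THz = 977.4
  923.1 THz → 923.1
  33.8 THz → 33.8
  29.55 THz → 29.55
Sum: 977.4 + 923.1 + 33.8 + 29.55 = 1963.85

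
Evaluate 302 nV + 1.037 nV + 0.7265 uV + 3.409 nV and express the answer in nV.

In nV:
  302 nV → 302
  1.037 nV → 1.037
  0.7265 uV = 0.7265 × 10^3 nV = 726.5
  3.409 nV → 3.409
Sum: 302 + 1.037 + 726.5 + 3.409 = 1032.946

1032.946 nV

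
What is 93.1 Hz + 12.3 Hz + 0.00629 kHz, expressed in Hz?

111.69 Hz

In Hz:
  93.1 Hz → 93.1
  12.3 Hz → 12.3
  0.00629 kHz = 0.00629 × 10^3 Hz = 6.29
Sum: 93.1 + 12.3 + 6.29 = 111.69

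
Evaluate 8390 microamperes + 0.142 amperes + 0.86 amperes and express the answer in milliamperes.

In milliamperes:
  8390 microamperes = 8390e-3 milliamperes = 8.39
  0.142 amperes = 0.142e3 milliamperes = 142
  0.86 amperes = 0.86e3 milliamperes = 860
Sum: 8.39 + 142 + 860 = 1010.39

1010.39 milliamperes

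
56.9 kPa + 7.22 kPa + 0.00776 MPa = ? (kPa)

In kPa:
  56.9 kPa → 56.9
  7.22 kPa → 7.22
  0.00776 MPa = 0.00776 × 10³ kPa = 7.76
Sum: 56.9 + 7.22 + 7.76 = 71.88

71.88 kPa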